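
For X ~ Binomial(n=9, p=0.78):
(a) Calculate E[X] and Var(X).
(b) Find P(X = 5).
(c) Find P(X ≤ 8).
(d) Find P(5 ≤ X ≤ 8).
(a) E[X] = 7.0200, Var(X) = 1.5444
(b) P(X = 5) = 0.085219
(c) P(X ≤ 8) = 0.893131
(d) P(5 ≤ X ≤ 8) = 0.863989

We have X ~ Binomial(n=9, p=0.78).

(a) Moments:
E[X] = 7.0200
Var(X) = 1.5444
σ = √Var(X) = 1.2427

(b) Point probability using PMF:
P(X = 5) = 0.085219

(c) Cumulative probability using CDF:
P(X ≤ 8) = F(8) = 0.893131

(d) Range probability:
P(5 ≤ X ≤ 8) = P(X ≤ 8) - P(X ≤ 4)
                   = F(8) - F(4)
                   = 0.893131 - 0.029142
                   = 0.863989

This means approximately 86.4% of outcomes fall in the interval [5, 8].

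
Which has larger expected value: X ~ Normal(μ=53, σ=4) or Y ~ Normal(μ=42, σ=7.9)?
X has larger mean (53.0000 > 42.0000)

Compute the expected value for each distribution:

X ~ Normal(μ=53, σ=4):
E[X] = 53.0000

Y ~ Normal(μ=42, σ=7.9):
E[Y] = 42.0000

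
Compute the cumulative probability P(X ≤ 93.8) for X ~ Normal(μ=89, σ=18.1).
0.604570

We have X ~ Normal(μ=89, σ=18.1).

The CDF gives us P(X ≤ k).

Using the CDF:
P(X ≤ 93.8) = 0.604570

This means there's approximately a 60.5% chance that X is at most 93.8.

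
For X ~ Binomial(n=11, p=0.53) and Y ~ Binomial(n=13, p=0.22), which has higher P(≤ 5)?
Y has higher probability (P(Y ≤ 5) = 0.9538 > P(X ≤ 5) = 0.4193)

Compute P(≤ 5) for each distribution:

X ~ Binomial(n=11, p=0.53):
P(X ≤ 5) = 0.4193

Y ~ Binomial(n=13, p=0.22):
P(Y ≤ 5) = 0.9538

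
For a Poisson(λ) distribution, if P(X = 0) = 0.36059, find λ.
λ = 1.0200

For a Poisson(λ) distribution, the PMF at 0 is:
P(X = 0) = λ^0 e^(-λ) / 0! = e^(-λ)

Given P(X = 0) = 0.36059:
e^(-λ) = 0.36059
-λ = ln(0.36059)
λ = -ln(0.36059) = 1.0200

Verification: e^(-1.0200) = 0.36059 ✓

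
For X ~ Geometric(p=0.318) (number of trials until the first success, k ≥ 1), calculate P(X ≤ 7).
0.931374

We have X ~ Geometric(p=0.318) (number of trials until the first success, k ≥ 1).

The CDF gives us P(X ≤ k).

Using the CDF:
P(X ≤ 7) = 0.931374

This means there's approximately a 93.1% chance that X is at most 7.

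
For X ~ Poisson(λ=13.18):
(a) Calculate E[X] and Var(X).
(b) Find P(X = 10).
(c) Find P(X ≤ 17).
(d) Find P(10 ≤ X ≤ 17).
(a) E[X] = 13.1800, Var(X) = 13.1800
(b) P(X = 10) = 0.082298
(c) P(X ≤ 17) = 0.880296
(d) P(10 ≤ X ≤ 17) = 0.726048

We have X ~ Poisson(λ=13.18).

(a) Moments:
E[X] = 13.1800
Var(X) = 13.1800
σ = √Var(X) = 3.6304

(b) Point probability using PMF:
P(X = 10) = 0.082298

(c) Cumulative probability using CDF:
P(X ≤ 17) = F(17) = 0.880296

(d) Range probability:
P(10 ≤ X ≤ 17) = P(X ≤ 17) - P(X ≤ 9)
                   = F(17) - F(9)
                   = 0.880296 - 0.154249
                   = 0.726048

This means approximately 72.6% of outcomes fall in the interval [10, 17].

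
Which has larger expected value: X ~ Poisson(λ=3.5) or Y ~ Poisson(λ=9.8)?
Y has larger mean (9.8000 > 3.5000)

Compute the expected value for each distribution:

X ~ Poisson(λ=3.5):
E[X] = 3.5000

Y ~ Poisson(λ=9.8):
E[Y] = 9.8000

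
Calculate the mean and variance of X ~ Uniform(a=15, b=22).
E[X] = 18.5000, Var(X) = 4.0833

We have X ~ Uniform(a=15, b=22).

For a Uniform distribution with a=15, b=22:

Expected value:
E[X] = 18.5000

Variance:
Var(X) = 4.0833

Standard deviation:
σ = √Var(X) = 2.0207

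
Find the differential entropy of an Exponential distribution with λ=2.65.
0.0254 nats

We have X ~ Exponential(λ=2.65).

The differential entropy measures the uncertainty or information content of the distribution.

For an Exponential distribution with λ=2.65:
h(X) = 0.0254 nats

(In bits, this would be 0.0367 bits.)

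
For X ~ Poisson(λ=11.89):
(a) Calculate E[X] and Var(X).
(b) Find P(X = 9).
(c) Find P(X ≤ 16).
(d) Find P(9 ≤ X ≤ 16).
(a) E[X] = 11.8900, Var(X) = 11.8900
(b) P(X = 9) = 0.089766
(c) P(X ≤ 16) = 0.904572
(d) P(9 ≤ X ≤ 16) = 0.742204

We have X ~ Poisson(λ=11.89).

(a) Moments:
E[X] = 11.8900
Var(X) = 11.8900
σ = √Var(X) = 3.4482

(b) Point probability using PMF:
P(X = 9) = 0.089766

(c) Cumulative probability using CDF:
P(X ≤ 16) = F(16) = 0.904572

(d) Range probability:
P(9 ≤ X ≤ 16) = P(X ≤ 16) - P(X ≤ 8)
                   = F(16) - F(8)
                   = 0.904572 - 0.162368
                   = 0.742204

This means approximately 74.2% of outcomes fall in the interval [9, 16].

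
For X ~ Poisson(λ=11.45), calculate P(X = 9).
0.099269

We have X ~ Poisson(λ=11.45).

For a Poisson distribution, the PMF gives us the probability of each outcome.

Using the PMF formula:
P(X = 9) = 0.099269

Rounded to 4 decimal places: 0.0993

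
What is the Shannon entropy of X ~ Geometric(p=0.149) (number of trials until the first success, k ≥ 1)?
2.8253 nats

We have X ~ Geometric(p=0.149) (number of trials until the first success, k ≥ 1).

The Shannon entropy measures the uncertainty or information content of the distribution.

For a Geometric distribution with p=0.149 (number of trials until the first success, k ≥ 1):
H(X) = 2.8253 nats

(In bits, this would be 4.0761 bits.)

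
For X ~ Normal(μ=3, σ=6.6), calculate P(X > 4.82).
0.391367

We have X ~ Normal(μ=3, σ=6.6).

P(X > 4.82) = 1 - P(X ≤ 4.82)
                = 1 - F(4.82)
                = 1 - 0.608633
                = 0.391367

So there's approximately a 39.1% chance that X exceeds 4.82.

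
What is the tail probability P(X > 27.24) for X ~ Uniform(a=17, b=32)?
0.317333

We have X ~ Uniform(a=17, b=32).

P(X > 27.24) = 1 - P(X ≤ 27.24)
                = 1 - F(27.24)
                = 1 - 0.682667
                = 0.317333

So there's approximately a 31.7% chance that X exceeds 27.24.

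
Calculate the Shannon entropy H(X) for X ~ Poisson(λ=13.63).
2.7187 nats

We have X ~ Poisson(λ=13.63).

The Shannon entropy measures the uncertainty or information content of the distribution.

For a Poisson distribution with λ=13.63:
H(X) = 2.7187 nats

(In bits, this would be 3.9223 bits.)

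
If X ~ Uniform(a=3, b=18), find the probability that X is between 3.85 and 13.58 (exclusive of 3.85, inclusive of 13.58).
0.648667

We have X ~ Uniform(a=3, b=18).

To find P(3.85 < X ≤ 13.58), we use:
P(3.85 < X ≤ 13.58) = P(X ≤ 13.58) - P(X ≤ 3.85)
                 = F(13.58) - F(3.85)
                 = 0.705333 - 0.056667
                 = 0.648667

So there's approximately a 64.9% chance that X falls in this range.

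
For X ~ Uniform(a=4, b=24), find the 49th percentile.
13.8000

We have X ~ Uniform(a=4, b=24).

We want to find x such that P(X ≤ x) = 0.49.

This is the 49th percentile, which means 49% of values fall below this point.

Using the inverse CDF (quantile function):
x = F⁻¹(0.49) = 13.8000

Verification: P(X ≤ 13.8000) = 0.49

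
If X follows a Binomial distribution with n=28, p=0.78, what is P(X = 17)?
0.018373

We have X ~ Binomial(n=28, p=0.78).

For a Binomial distribution, the PMF gives us the probability of each outcome.

Using the PMF formula:
P(X = 17) = 0.018373

Rounded to 4 decimal places: 0.0184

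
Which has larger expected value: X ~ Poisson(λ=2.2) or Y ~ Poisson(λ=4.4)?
Y has larger mean (4.4000 > 2.2000)

Compute the expected value for each distribution:

X ~ Poisson(λ=2.2):
E[X] = 2.2000

Y ~ Poisson(λ=4.4):
E[Y] = 4.4000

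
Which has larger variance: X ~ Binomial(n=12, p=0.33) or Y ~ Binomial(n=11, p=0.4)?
X has larger variance (2.6532 > 2.6400)

Compute the variance for each distribution:

X ~ Binomial(n=12, p=0.33):
Var(X) = 2.6532

Y ~ Binomial(n=11, p=0.4):
Var(Y) = 2.6400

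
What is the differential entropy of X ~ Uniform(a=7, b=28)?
3.0445 nats

We have X ~ Uniform(a=7, b=28).

The differential entropy measures the uncertainty or information content of the distribution.

For a Uniform distribution with a=7, b=28:
h(X) = 3.0445 nats

(In bits, this would be 4.3923 bits.)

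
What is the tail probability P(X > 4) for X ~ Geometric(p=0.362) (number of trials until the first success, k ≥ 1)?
0.165685

We have X ~ Geometric(p=0.362) (number of trials until the first success, k ≥ 1).

P(X > 4) = 1 - P(X ≤ 4)
                = 1 - F(4)
                = 1 - 0.834315
                = 0.165685

So there's approximately a 16.6% chance that X exceeds 4.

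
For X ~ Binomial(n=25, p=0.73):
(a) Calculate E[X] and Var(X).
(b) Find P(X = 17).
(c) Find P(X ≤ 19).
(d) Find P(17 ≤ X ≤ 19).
(a) E[X] = 18.2500, Var(X) = 4.9275
(b) P(X = 17) = 0.145029
(c) P(X ≤ 19) = 0.704360
(d) P(17 ≤ X ≤ 19) = 0.492897

We have X ~ Binomial(n=25, p=0.73).

(a) Moments:
E[X] = 18.2500
Var(X) = 4.9275
σ = √Var(X) = 2.2198

(b) Point probability using PMF:
P(X = 17) = 0.145029

(c) Cumulative probability using CDF:
P(X ≤ 19) = F(19) = 0.704360

(d) Range probability:
P(17 ≤ X ≤ 19) = P(X ≤ 19) - P(X ≤ 16)
                   = F(19) - F(16)
                   = 0.704360 - 0.211463
                   = 0.492897

This means approximately 49.3% of outcomes fall in the interval [17, 19].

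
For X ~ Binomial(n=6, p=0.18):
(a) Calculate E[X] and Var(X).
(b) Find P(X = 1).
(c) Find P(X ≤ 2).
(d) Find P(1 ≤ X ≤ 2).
(a) E[X] = 1.0800, Var(X) = 0.8856
(b) P(X = 1) = 0.400399
(c) P(X ≤ 2) = 0.924137
(d) P(1 ≤ X ≤ 2) = 0.620130

We have X ~ Binomial(n=6, p=0.18).

(a) Moments:
E[X] = 1.0800
Var(X) = 0.8856
σ = √Var(X) = 0.9411

(b) Point probability using PMF:
P(X = 1) = 0.400399

(c) Cumulative probability using CDF:
P(X ≤ 2) = F(2) = 0.924137

(d) Range probability:
P(1 ≤ X ≤ 2) = P(X ≤ 2) - P(X ≤ 0)
                   = F(2) - F(0)
                   = 0.924137 - 0.304007
                   = 0.620130

This means approximately 62.0% of outcomes fall in the interval [1, 2].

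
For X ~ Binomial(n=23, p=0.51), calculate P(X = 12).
0.163682

We have X ~ Binomial(n=23, p=0.51).

For a Binomial distribution, the PMF gives us the probability of each outcome.

Using the PMF formula:
P(X = 12) = 0.163682

Rounded to 4 decimal places: 0.1637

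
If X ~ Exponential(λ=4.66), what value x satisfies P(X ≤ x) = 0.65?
0.2253

We have X ~ Exponential(λ=4.66).

We want to find x such that P(X ≤ x) = 0.65.

This is the 65th percentile, which means 65% of values fall below this point.

Using the inverse CDF (quantile function):
x = F⁻¹(0.65) = 0.2253

Verification: P(X ≤ 0.2253) = 0.65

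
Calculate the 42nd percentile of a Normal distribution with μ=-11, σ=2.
-11.4038

We have X ~ Normal(μ=-11, σ=2).

We want to find x such that P(X ≤ x) = 0.42.

This is the 42nd percentile, which means 42% of values fall below this point.

Using the inverse CDF (quantile function):
x = F⁻¹(0.42) = -11.4038

Verification: P(X ≤ -11.4038) = 0.42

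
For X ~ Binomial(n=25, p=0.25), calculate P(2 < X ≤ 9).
0.896563

We have X ~ Binomial(n=25, p=0.25).

To find P(2 < X ≤ 9), we use:
P(2 < X ≤ 9) = P(X ≤ 9) - P(X ≤ 2)
                 = F(9) - F(2)
                 = 0.928672 - 0.032109
                 = 0.896563

So there's approximately a 89.7% chance that X falls in this range.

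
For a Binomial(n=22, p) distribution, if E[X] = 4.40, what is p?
p = 0.2

For a Binomial(n, p) distribution:
E[X] = n × p

Given n = 22 and E[X] = 4.40:
4.40 = 22 × p
p = 4.40 / 22 = 0.2

Verification: Binomial(22, 0.2) has E[X] = 4.40 ✓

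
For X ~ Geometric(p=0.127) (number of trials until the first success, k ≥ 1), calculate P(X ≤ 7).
0.613544

We have X ~ Geometric(p=0.127) (number of trials until the first success, k ≥ 1).

The CDF gives us P(X ≤ k).

Using the CDF:
P(X ≤ 7) = 0.613544

This means there's approximately a 61.4% chance that X is at most 7.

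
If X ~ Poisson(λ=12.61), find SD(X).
3.5511

We have X ~ Poisson(λ=12.61).

For a Poisson distribution with λ=12.61:
σ = √Var(X) = 3.5511

The standard deviation is the square root of the variance.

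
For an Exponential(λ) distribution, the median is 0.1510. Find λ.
λ = 4.5904

For X ~ Exponential(λ), the CDF is F(x) = 1 - e^(-λx).
The median m satisfies F(m) = 0.5:
1 - e^(-λm) = 0.5
e^(-λm) = 0.5
λm = ln(2)
m = ln(2) / λ

Given m = 0.1510:
λ = ln(2) / 0.1510 = 0.693147 / 0.1510 = 4.5904

Verification: ln(2) / 4.5904 = 0.1510 ✓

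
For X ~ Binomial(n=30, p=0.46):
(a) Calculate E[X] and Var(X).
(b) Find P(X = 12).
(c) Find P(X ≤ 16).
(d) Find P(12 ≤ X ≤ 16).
(a) E[X] = 13.8000, Var(X) = 7.4520
(b) P(X = 12) = 0.118349
(c) P(X ≤ 16) = 0.838685
(d) P(12 ≤ X ≤ 16) = 0.638309

We have X ~ Binomial(n=30, p=0.46).

(a) Moments:
E[X] = 13.8000
Var(X) = 7.4520
σ = √Var(X) = 2.7298

(b) Point probability using PMF:
P(X = 12) = 0.118349

(c) Cumulative probability using CDF:
P(X ≤ 16) = F(16) = 0.838685

(d) Range probability:
P(12 ≤ X ≤ 16) = P(X ≤ 16) - P(X ≤ 11)
                   = F(16) - F(11)
                   = 0.838685 - 0.200375
                   = 0.638309

This means approximately 63.8% of outcomes fall in the interval [12, 16].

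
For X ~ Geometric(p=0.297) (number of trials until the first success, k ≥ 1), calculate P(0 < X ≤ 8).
0.940346

We have X ~ Geometric(p=0.297) (number of trials until the first success, k ≥ 1).

To find P(0 < X ≤ 8), we use:
P(0 < X ≤ 8) = P(X ≤ 8) - P(X ≤ 0)
                 = F(8) - F(0)
                 = 0.940346 - 0.000000
                 = 0.940346

So there's approximately a 94.0% chance that X falls in this range.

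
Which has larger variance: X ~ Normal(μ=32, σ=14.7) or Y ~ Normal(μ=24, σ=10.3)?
X has larger variance (216.0900 > 106.0900)

Compute the variance for each distribution:

X ~ Normal(μ=32, σ=14.7):
Var(X) = 216.0900

Y ~ Normal(μ=24, σ=10.3):
Var(Y) = 106.0900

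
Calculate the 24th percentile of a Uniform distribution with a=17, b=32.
20.6000

We have X ~ Uniform(a=17, b=32).

We want to find x such that P(X ≤ x) = 0.24.

This is the 24th percentile, which means 24% of values fall below this point.

Using the inverse CDF (quantile function):
x = F⁻¹(0.24) = 20.6000

Verification: P(X ≤ 20.6000) = 0.24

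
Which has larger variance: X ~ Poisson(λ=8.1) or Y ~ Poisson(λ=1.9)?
X has larger variance (8.1000 > 1.9000)

Compute the variance for each distribution:

X ~ Poisson(λ=8.1):
Var(X) = 8.1000

Y ~ Poisson(λ=1.9):
Var(Y) = 1.9000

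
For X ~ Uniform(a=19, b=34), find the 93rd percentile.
32.9500

We have X ~ Uniform(a=19, b=34).

We want to find x such that P(X ≤ x) = 0.93.

This is the 93rd percentile, which means 93% of values fall below this point.

Using the inverse CDF (quantile function):
x = F⁻¹(0.93) = 32.9500

Verification: P(X ≤ 32.9500) = 0.93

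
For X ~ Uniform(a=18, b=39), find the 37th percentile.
25.7700

We have X ~ Uniform(a=18, b=39).

We want to find x such that P(X ≤ x) = 0.37.

This is the 37th percentile, which means 37% of values fall below this point.

Using the inverse CDF (quantile function):
x = F⁻¹(0.37) = 25.7700

Verification: P(X ≤ 25.7700) = 0.37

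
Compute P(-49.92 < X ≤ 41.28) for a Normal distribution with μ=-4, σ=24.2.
0.940453

We have X ~ Normal(μ=-4, σ=24.2).

To find P(-49.92 < X ≤ 41.28), we use:
P(-49.92 < X ≤ 41.28) = P(X ≤ 41.28) - P(X ≤ -49.92)
                 = F(41.28) - F(-49.92)
                 = 0.969333 - 0.028880
                 = 0.940453

So there's approximately a 94.0% chance that X falls in this range.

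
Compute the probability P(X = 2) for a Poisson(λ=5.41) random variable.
0.065438

We have X ~ Poisson(λ=5.41).

For a Poisson distribution, the PMF gives us the probability of each outcome.

Using the PMF formula:
P(X = 2) = 0.065438

Rounded to 4 decimal places: 0.0654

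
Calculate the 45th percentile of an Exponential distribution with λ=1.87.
0.3197

We have X ~ Exponential(λ=1.87).

We want to find x such that P(X ≤ x) = 0.45.

This is the 45th percentile, which means 45% of values fall below this point.

Using the inverse CDF (quantile function):
x = F⁻¹(0.45) = 0.3197

Verification: P(X ≤ 0.3197) = 0.45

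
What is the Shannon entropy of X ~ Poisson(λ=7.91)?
2.4416 nats

We have X ~ Poisson(λ=7.91).

The Shannon entropy measures the uncertainty or information content of the distribution.

For a Poisson distribution with λ=7.91:
H(X) = 2.4416 nats

(In bits, this would be 3.5225 bits.)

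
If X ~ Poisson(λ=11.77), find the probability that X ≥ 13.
0.397750

We have X ~ Poisson(λ=11.77).

For discrete distributions, P(X ≥ 13) = 1 - P(X ≤ 12).

P(X ≤ 12) = 0.602250
P(X ≥ 13) = 1 - 0.602250 = 0.397750

So there's approximately a 39.8% chance that X is at least 13.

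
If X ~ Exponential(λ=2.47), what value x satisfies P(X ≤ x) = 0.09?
0.0382

We have X ~ Exponential(λ=2.47).

We want to find x such that P(X ≤ x) = 0.09.

This is the 9th percentile, which means 9% of values fall below this point.

Using the inverse CDF (quantile function):
x = F⁻¹(0.09) = 0.0382

Verification: P(X ≤ 0.0382) = 0.09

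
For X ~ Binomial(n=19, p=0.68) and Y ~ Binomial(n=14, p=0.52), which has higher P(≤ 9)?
Y has higher probability (P(Y ≤ 9) = 0.8833 > P(X ≤ 9) = 0.0499)

Compute P(≤ 9) for each distribution:

X ~ Binomial(n=19, p=0.68):
P(X ≤ 9) = 0.0499

Y ~ Binomial(n=14, p=0.52):
P(Y ≤ 9) = 0.8833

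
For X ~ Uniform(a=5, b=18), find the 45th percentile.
10.8500

We have X ~ Uniform(a=5, b=18).

We want to find x such that P(X ≤ x) = 0.45.

This is the 45th percentile, which means 45% of values fall below this point.

Using the inverse CDF (quantile function):
x = F⁻¹(0.45) = 10.8500

Verification: P(X ≤ 10.8500) = 0.45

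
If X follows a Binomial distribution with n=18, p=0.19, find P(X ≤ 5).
0.890337

We have X ~ Binomial(n=18, p=0.19).

The CDF gives us P(X ≤ k).

Using the CDF:
P(X ≤ 5) = 0.890337

This means there's approximately a 89.0% chance that X is at most 5.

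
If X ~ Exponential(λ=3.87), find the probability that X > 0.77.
0.050798

We have X ~ Exponential(λ=3.87).

P(X > 0.77) = 1 - P(X ≤ 0.77)
                = 1 - F(0.77)
                = 1 - 0.949202
                = 0.050798

So there's approximately a 5.1% chance that X exceeds 0.77.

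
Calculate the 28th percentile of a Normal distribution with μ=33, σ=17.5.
22.8003

We have X ~ Normal(μ=33, σ=17.5).

We want to find x such that P(X ≤ x) = 0.28.

This is the 28th percentile, which means 28% of values fall below this point.

Using the inverse CDF (quantile function):
x = F⁻¹(0.28) = 22.8003

Verification: P(X ≤ 22.8003) = 0.28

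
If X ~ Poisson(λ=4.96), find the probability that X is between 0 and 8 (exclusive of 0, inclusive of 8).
0.927473

We have X ~ Poisson(λ=4.96).

To find P(0 < X ≤ 8), we use:
P(0 < X ≤ 8) = P(X ≤ 8) - P(X ≤ 0)
                 = F(8) - F(0)
                 = 0.934486 - 0.007013
                 = 0.927473

So there's approximately a 92.7% chance that X falls in this range.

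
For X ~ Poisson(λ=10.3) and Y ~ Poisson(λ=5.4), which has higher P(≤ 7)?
Y has higher probability (P(Y ≤ 7) = 0.8217 > P(X ≤ 7) = 0.1944)

Compute P(≤ 7) for each distribution:

X ~ Poisson(λ=10.3):
P(X ≤ 7) = 0.1944

Y ~ Poisson(λ=5.4):
P(Y ≤ 7) = 0.8217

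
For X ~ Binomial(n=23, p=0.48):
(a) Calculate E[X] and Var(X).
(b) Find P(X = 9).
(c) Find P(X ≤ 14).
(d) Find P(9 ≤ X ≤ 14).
(a) E[X] = 11.0400, Var(X) = 5.7408
(b) P(X = 9) = 0.116826
(c) P(X ≤ 14) = 0.925987
(d) P(9 ≤ X ≤ 14) = 0.781575

We have X ~ Binomial(n=23, p=0.48).

(a) Moments:
E[X] = 11.0400
Var(X) = 5.7408
σ = √Var(X) = 2.3960

(b) Point probability using PMF:
P(X = 9) = 0.116826

(c) Cumulative probability using CDF:
P(X ≤ 14) = F(14) = 0.925987

(d) Range probability:
P(9 ≤ X ≤ 14) = P(X ≤ 14) - P(X ≤ 8)
                   = F(14) - F(8)
                   = 0.925987 - 0.144412
                   = 0.781575

This means approximately 78.2% of outcomes fall in the interval [9, 14].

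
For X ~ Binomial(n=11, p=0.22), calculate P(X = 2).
0.284485

We have X ~ Binomial(n=11, p=0.22).

For a Binomial distribution, the PMF gives us the probability of each outcome.

Using the PMF formula:
P(X = 2) = 0.284485

Rounded to 4 decimal places: 0.2845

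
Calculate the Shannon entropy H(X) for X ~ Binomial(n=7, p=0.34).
1.6323 nats

We have X ~ Binomial(n=7, p=0.34).

The Shannon entropy measures the uncertainty or information content of the distribution.

For a Binomial distribution with n=7, p=0.34:
H(X) = 1.6323 nats

(In bits, this would be 2.3550 bits.)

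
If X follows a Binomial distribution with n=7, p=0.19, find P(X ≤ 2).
0.868732

We have X ~ Binomial(n=7, p=0.19).

The CDF gives us P(X ≤ k).

Using the CDF:
P(X ≤ 2) = 0.868732

This means there's approximately a 86.9% chance that X is at most 2.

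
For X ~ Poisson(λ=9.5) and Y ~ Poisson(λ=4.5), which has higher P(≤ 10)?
Y has higher probability (P(Y ≤ 10) = 0.9933 > P(X ≤ 10) = 0.6453)

Compute P(≤ 10) for each distribution:

X ~ Poisson(λ=9.5):
P(X ≤ 10) = 0.6453

Y ~ Poisson(λ=4.5):
P(Y ≤ 10) = 0.9933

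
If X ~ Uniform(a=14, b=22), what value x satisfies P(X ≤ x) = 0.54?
18.3200

We have X ~ Uniform(a=14, b=22).

We want to find x such that P(X ≤ x) = 0.54.

This is the 54th percentile, which means 54% of values fall below this point.

Using the inverse CDF (quantile function):
x = F⁻¹(0.54) = 18.3200

Verification: P(X ≤ 18.3200) = 0.54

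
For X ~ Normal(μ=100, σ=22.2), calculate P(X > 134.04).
0.062597

We have X ~ Normal(μ=100, σ=22.2).

P(X > 134.04) = 1 - P(X ≤ 134.04)
                = 1 - F(134.04)
                = 1 - 0.937403
                = 0.062597

So there's approximately a 6.3% chance that X exceeds 134.04.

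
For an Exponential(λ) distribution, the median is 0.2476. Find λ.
λ = 2.7995

For X ~ Exponential(λ), the CDF is F(x) = 1 - e^(-λx).
The median m satisfies F(m) = 0.5:
1 - e^(-λm) = 0.5
e^(-λm) = 0.5
λm = ln(2)
m = ln(2) / λ

Given m = 0.2476:
λ = ln(2) / 0.2476 = 0.693147 / 0.2476 = 2.7995

Verification: ln(2) / 2.7995 = 0.2476 ✓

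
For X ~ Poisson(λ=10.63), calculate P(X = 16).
0.030716

We have X ~ Poisson(λ=10.63).

For a Poisson distribution, the PMF gives us the probability of each outcome.

Using the PMF formula:
P(X = 16) = 0.030716

Rounded to 4 decimal places: 0.0307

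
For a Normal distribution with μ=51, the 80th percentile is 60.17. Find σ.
σ = 10.8956

For X ~ Normal(μ, σ), the p-th percentile satisfies x = μ + z_p × σ,
where z_p = Φ⁻¹(p) is the standard normal quantile.

Step 1: z_{0.8} = Φ⁻¹(0.8) = 0.8416

Step 2: Solve for σ:
60.17 = 51 + 0.8416 × σ
σ = (60.17 - 51) / 0.8416
σ = 9.17 / 0.8416
σ = 10.8956

Verification: μ + z × σ = 51 + 0.8416 × 10.8956 = 60.17 ✓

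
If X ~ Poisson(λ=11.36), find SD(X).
3.3705

We have X ~ Poisson(λ=11.36).

For a Poisson distribution with λ=11.36:
σ = √Var(X) = 3.3705

The standard deviation is the square root of the variance.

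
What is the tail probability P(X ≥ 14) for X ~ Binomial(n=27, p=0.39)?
0.121369

We have X ~ Binomial(n=27, p=0.39).

For discrete distributions, P(X ≥ 14) = 1 - P(X ≤ 13).

P(X ≤ 13) = 0.878631
P(X ≥ 14) = 1 - 0.878631 = 0.121369

So there's approximately a 12.1% chance that X is at least 14.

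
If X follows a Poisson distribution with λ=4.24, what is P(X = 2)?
0.129507

We have X ~ Poisson(λ=4.24).

For a Poisson distribution, the PMF gives us the probability of each outcome.

Using the PMF formula:
P(X = 2) = 0.129507

Rounded to 4 decimal places: 0.1295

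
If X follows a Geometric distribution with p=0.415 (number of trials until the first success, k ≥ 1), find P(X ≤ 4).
0.882882

We have X ~ Geometric(p=0.415) (number of trials until the first success, k ≥ 1).

The CDF gives us P(X ≤ k).

Using the CDF:
P(X ≤ 4) = 0.882882

This means there's approximately a 88.3% chance that X is at most 4.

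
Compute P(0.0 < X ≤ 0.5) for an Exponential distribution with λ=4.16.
0.875070

We have X ~ Exponential(λ=4.16).

To find P(0.0 < X ≤ 0.5), we use:
P(0.0 < X ≤ 0.5) = P(X ≤ 0.5) - P(X ≤ 0.0)
                 = F(0.5) - F(0.0)
                 = 0.875070 - 0.000000
                 = 0.875070

So there's approximately a 87.5% chance that X falls in this range.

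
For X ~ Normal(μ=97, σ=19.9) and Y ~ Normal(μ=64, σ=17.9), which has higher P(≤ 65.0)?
Y has higher probability (P(Y ≤ 65.0) = 0.5223 > P(X ≤ 65.0) = 0.0539)

Compute P(≤ 65.0) for each distribution:

X ~ Normal(μ=97, σ=19.9):
P(X ≤ 65.0) = 0.0539

Y ~ Normal(μ=64, σ=17.9):
P(Y ≤ 65.0) = 0.5223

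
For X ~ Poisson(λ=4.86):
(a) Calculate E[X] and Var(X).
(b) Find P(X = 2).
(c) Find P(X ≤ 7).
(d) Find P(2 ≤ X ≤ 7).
(a) E[X] = 4.8600, Var(X) = 4.8600
(b) P(X = 2) = 0.091532
(c) P(X ≤ 7) = 0.880836
(d) P(2 ≤ X ≤ 7) = 0.835418

We have X ~ Poisson(λ=4.86).

(a) Moments:
E[X] = 4.8600
Var(X) = 4.8600
σ = √Var(X) = 2.2045

(b) Point probability using PMF:
P(X = 2) = 0.091532

(c) Cumulative probability using CDF:
P(X ≤ 7) = F(7) = 0.880836

(d) Range probability:
P(2 ≤ X ≤ 7) = P(X ≤ 7) - P(X ≤ 1)
                   = F(7) - F(1)
                   = 0.880836 - 0.045418
                   = 0.835418

This means approximately 83.5% of outcomes fall in the interval [2, 7].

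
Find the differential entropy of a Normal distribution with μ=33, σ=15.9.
4.1853 nats

We have X ~ Normal(μ=33, σ=15.9).

The differential entropy measures the uncertainty or information content of the distribution.

For a Normal distribution with μ=33, σ=15.9:
h(X) = 4.1853 nats

(In bits, this would be 6.0381 bits.)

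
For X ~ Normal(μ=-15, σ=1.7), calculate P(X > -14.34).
0.348921

We have X ~ Normal(μ=-15, σ=1.7).

P(X > -14.34) = 1 - P(X ≤ -14.34)
                = 1 - F(-14.34)
                = 1 - 0.651079
                = 0.348921

So there's approximately a 34.9% chance that X exceeds -14.34.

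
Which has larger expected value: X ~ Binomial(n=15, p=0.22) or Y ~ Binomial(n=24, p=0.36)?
Y has larger mean (8.6400 > 3.3000)

Compute the expected value for each distribution:

X ~ Binomial(n=15, p=0.22):
E[X] = 3.3000

Y ~ Binomial(n=24, p=0.36):
E[Y] = 8.6400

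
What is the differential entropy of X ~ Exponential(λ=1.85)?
0.3848 nats

We have X ~ Exponential(λ=1.85).

The differential entropy measures the uncertainty or information content of the distribution.

For an Exponential distribution with λ=1.85:
h(X) = 0.3848 nats

(In bits, this would be 0.5552 bits.)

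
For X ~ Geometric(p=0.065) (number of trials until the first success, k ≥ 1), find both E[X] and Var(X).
E[X] = 15.3846, Var(X) = 221.3018

We have X ~ Geometric(p=0.065) (number of trials until the first success, k ≥ 1).

For a Geometric distribution with p=0.065 (number of trials until the first success, k ≥ 1):

Expected value:
E[X] = 15.3846

Variance:
Var(X) = 221.3018

Standard deviation:
σ = √Var(X) = 14.8762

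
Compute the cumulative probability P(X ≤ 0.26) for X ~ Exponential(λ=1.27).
0.281220

We have X ~ Exponential(λ=1.27).

The CDF gives us P(X ≤ k).

Using the CDF:
P(X ≤ 0.26) = 0.281220

This means there's approximately a 28.1% chance that X is at most 0.26.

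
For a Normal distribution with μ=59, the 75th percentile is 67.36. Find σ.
σ = 12.3946

For X ~ Normal(μ, σ), the p-th percentile satisfies x = μ + z_p × σ,
where z_p = Φ⁻¹(p) is the standard normal quantile.

Step 1: z_{0.75} = Φ⁻¹(0.75) = 0.6745

Step 2: Solve for σ:
67.36 = 59 + 0.6745 × σ
σ = (67.36 - 59) / 0.6745
σ = 8.36 / 0.6745
σ = 12.3946

Verification: μ + z × σ = 59 + 0.6745 × 12.3946 = 67.36 ✓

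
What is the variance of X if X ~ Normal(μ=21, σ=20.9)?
436.8100

We have X ~ Normal(μ=21, σ=20.9).

For a Normal distribution with μ=21, σ=20.9:
Var(X) = 436.8100

The variance measures the spread of the distribution around the mean.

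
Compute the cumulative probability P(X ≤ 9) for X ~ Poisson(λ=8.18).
0.694054

We have X ~ Poisson(λ=8.18).

The CDF gives us P(X ≤ k).

Using the CDF:
P(X ≤ 9) = 0.694054

This means there's approximately a 69.4% chance that X is at most 9.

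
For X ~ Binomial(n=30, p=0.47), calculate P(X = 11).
0.077934

We have X ~ Binomial(n=30, p=0.47).

For a Binomial distribution, the PMF gives us the probability of each outcome.

Using the PMF formula:
P(X = 11) = 0.077934

Rounded to 4 decimal places: 0.0779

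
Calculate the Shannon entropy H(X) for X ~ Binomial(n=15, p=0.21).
1.8585 nats

We have X ~ Binomial(n=15, p=0.21).

The Shannon entropy measures the uncertainty or information content of the distribution.

For a Binomial distribution with n=15, p=0.21:
H(X) = 1.8585 nats

(In bits, this would be 2.6812 bits.)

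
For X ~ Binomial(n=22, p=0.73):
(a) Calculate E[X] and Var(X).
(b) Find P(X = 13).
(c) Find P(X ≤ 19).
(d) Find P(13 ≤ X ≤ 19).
(a) E[X] = 16.0600, Var(X) = 4.3362
(b) P(X = 13) = 0.063415
(c) P(X ≤ 19) = 0.959904
(d) P(13 ≤ X ≤ 19) = 0.911404

We have X ~ Binomial(n=22, p=0.73).

(a) Moments:
E[X] = 16.0600
Var(X) = 4.3362
σ = √Var(X) = 2.0824

(b) Point probability using PMF:
P(X = 13) = 0.063415

(c) Cumulative probability using CDF:
P(X ≤ 19) = F(19) = 0.959904

(d) Range probability:
P(13 ≤ X ≤ 19) = P(X ≤ 19) - P(X ≤ 12)
                   = F(19) - F(12)
                   = 0.959904 - 0.048500
                   = 0.911404

This means approximately 91.1% of outcomes fall in the interval [13, 19].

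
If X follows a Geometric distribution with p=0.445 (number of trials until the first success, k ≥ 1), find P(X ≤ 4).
0.905121

We have X ~ Geometric(p=0.445) (number of trials until the first success, k ≥ 1).

The CDF gives us P(X ≤ k).

Using the CDF:
P(X ≤ 4) = 0.905121

This means there's approximately a 90.5% chance that X is at most 4.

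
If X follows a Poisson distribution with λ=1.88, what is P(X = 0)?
0.152590

We have X ~ Poisson(λ=1.88).

For a Poisson distribution, the PMF gives us the probability of each outcome.

Using the PMF formula:
P(X = 0) = 0.152590

Rounded to 4 decimal places: 0.1526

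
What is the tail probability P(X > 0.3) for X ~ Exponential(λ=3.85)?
0.315058

We have X ~ Exponential(λ=3.85).

P(X > 0.3) = 1 - P(X ≤ 0.3)
                = 1 - F(0.3)
                = 1 - 0.684942
                = 0.315058

So there's approximately a 31.5% chance that X exceeds 0.3.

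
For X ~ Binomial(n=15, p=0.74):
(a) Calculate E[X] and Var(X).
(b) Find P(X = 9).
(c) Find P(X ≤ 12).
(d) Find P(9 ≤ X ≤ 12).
(a) E[X] = 11.1000, Var(X) = 2.8860
(b) P(X = 9) = 0.102880
(c) P(X ≤ 12) = 0.789861
(d) P(9 ≤ X ≤ 12) = 0.721485

We have X ~ Binomial(n=15, p=0.74).

(a) Moments:
E[X] = 11.1000
Var(X) = 2.8860
σ = √Var(X) = 1.6988

(b) Point probability using PMF:
P(X = 9) = 0.102880

(c) Cumulative probability using CDF:
P(X ≤ 12) = F(12) = 0.789861

(d) Range probability:
P(9 ≤ X ≤ 12) = P(X ≤ 12) - P(X ≤ 8)
                   = F(12) - F(8)
                   = 0.789861 - 0.068376
                   = 0.721485

This means approximately 72.1% of outcomes fall in the interval [9, 12].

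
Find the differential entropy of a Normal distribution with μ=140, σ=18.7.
4.3475 nats

We have X ~ Normal(μ=140, σ=18.7).

The differential entropy measures the uncertainty or information content of the distribution.

For a Normal distribution with μ=140, σ=18.7:
h(X) = 4.3475 nats

(In bits, this would be 6.2721 bits.)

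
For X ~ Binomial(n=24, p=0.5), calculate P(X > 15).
0.075795

We have X ~ Binomial(n=24, p=0.5).

P(X > 15) = 1 - P(X ≤ 15)
                = 1 - F(15)
                = 1 - 0.924205
                = 0.075795

So there's approximately a 7.6% chance that X exceeds 15.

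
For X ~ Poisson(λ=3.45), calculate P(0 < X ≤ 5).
0.832405

We have X ~ Poisson(λ=3.45).

To find P(0 < X ≤ 5), we use:
P(0 < X ≤ 5) = P(X ≤ 5) - P(X ≤ 0)
                 = F(5) - F(0)
                 = 0.864151 - 0.031746
                 = 0.832405

So there's approximately a 83.2% chance that X falls in this range.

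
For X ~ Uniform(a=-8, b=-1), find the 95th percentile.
-1.3500

We have X ~ Uniform(a=-8, b=-1).

We want to find x such that P(X ≤ x) = 0.95.

This is the 95th percentile, which means 95% of values fall below this point.

Using the inverse CDF (quantile function):
x = F⁻¹(0.95) = -1.3500

Verification: P(X ≤ -1.3500) = 0.95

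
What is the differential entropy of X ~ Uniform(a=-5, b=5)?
2.3026 nats

We have X ~ Uniform(a=-5, b=5).

The differential entropy measures the uncertainty or information content of the distribution.

For a Uniform distribution with a=-5, b=5:
h(X) = 2.3026 nats

(In bits, this would be 3.3219 bits.)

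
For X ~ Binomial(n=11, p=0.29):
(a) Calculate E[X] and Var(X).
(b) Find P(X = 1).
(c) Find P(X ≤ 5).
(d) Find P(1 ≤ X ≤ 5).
(a) E[X] = 3.1900, Var(X) = 2.2649
(b) P(X = 1) = 0.103842
(c) P(X ≤ 5) = 0.932562
(d) P(1 ≤ X ≤ 5) = 0.909450

We have X ~ Binomial(n=11, p=0.29).

(a) Moments:
E[X] = 3.1900
Var(X) = 2.2649
σ = √Var(X) = 1.5050

(b) Point probability using PMF:
P(X = 1) = 0.103842

(c) Cumulative probability using CDF:
P(X ≤ 5) = F(5) = 0.932562

(d) Range probability:
P(1 ≤ X ≤ 5) = P(X ≤ 5) - P(X ≤ 0)
                   = F(5) - F(0)
                   = 0.932562 - 0.023112
                   = 0.909450

This means approximately 90.9% of outcomes fall in the interval [1, 5].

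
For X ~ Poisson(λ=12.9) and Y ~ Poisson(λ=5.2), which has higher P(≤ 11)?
Y has higher probability (P(Y ≤ 11) = 0.9927 > P(X ≤ 11) = 0.3634)

Compute P(≤ 11) for each distribution:

X ~ Poisson(λ=12.9):
P(X ≤ 11) = 0.3634

Y ~ Poisson(λ=5.2):
P(Y ≤ 11) = 0.9927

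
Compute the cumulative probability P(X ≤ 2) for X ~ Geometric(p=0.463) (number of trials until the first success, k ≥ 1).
0.711631

We have X ~ Geometric(p=0.463) (number of trials until the first success, k ≥ 1).

The CDF gives us P(X ≤ k).

Using the CDF:
P(X ≤ 2) = 0.711631

This means there's approximately a 71.2% chance that X is at most 2.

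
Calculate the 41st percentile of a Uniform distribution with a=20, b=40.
28.2000

We have X ~ Uniform(a=20, b=40).

We want to find x such that P(X ≤ x) = 0.41.

This is the 41st percentile, which means 41% of values fall below this point.

Using the inverse CDF (quantile function):
x = F⁻¹(0.41) = 28.2000

Verification: P(X ≤ 28.2000) = 0.41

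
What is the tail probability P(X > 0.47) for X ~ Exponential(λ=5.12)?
0.090139

We have X ~ Exponential(λ=5.12).

P(X > 0.47) = 1 - P(X ≤ 0.47)
                = 1 - F(0.47)
                = 1 - 0.909861
                = 0.090139

So there's approximately a 9.0% chance that X exceeds 0.47.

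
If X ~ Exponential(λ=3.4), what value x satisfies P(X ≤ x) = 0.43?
0.1653

We have X ~ Exponential(λ=3.4).

We want to find x such that P(X ≤ x) = 0.43.

This is the 43rd percentile, which means 43% of values fall below this point.

Using the inverse CDF (quantile function):
x = F⁻¹(0.43) = 0.1653

Verification: P(X ≤ 0.1653) = 0.43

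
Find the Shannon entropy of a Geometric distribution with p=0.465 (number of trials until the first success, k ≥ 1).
1.4854 nats

We have X ~ Geometric(p=0.465) (number of trials until the first success, k ≥ 1).

The Shannon entropy measures the uncertainty or information content of the distribution.

For a Geometric distribution with p=0.465 (number of trials until the first success, k ≥ 1):
H(X) = 1.4854 nats

(In bits, this would be 2.1429 bits.)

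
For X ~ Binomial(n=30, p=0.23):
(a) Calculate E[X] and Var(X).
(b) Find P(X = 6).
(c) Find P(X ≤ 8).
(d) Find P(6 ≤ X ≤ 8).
(a) E[X] = 6.9000, Var(X) = 5.3130
(b) P(X = 6) = 0.165869
(c) P(X ≤ 8) = 0.762431
(d) P(6 ≤ X ≤ 8) = 0.481618

We have X ~ Binomial(n=30, p=0.23).

(a) Moments:
E[X] = 6.9000
Var(X) = 5.3130
σ = √Var(X) = 2.3050

(b) Point probability using PMF:
P(X = 6) = 0.165869

(c) Cumulative probability using CDF:
P(X ≤ 8) = F(8) = 0.762431

(d) Range probability:
P(6 ≤ X ≤ 8) = P(X ≤ 8) - P(X ≤ 5)
                   = F(8) - F(5)
                   = 0.762431 - 0.280813
                   = 0.481618

This means approximately 48.2% of outcomes fall in the interval [6, 8].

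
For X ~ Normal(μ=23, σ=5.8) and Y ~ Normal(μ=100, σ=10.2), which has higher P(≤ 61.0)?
X has higher probability (P(X ≤ 61.0) = 1.0000 > P(Y ≤ 61.0) = 0.0001)

Compute P(≤ 61.0) for each distribution:

X ~ Normal(μ=23, σ=5.8):
P(X ≤ 61.0) = 1.0000

Y ~ Normal(μ=100, σ=10.2):
P(Y ≤ 61.0) = 0.0001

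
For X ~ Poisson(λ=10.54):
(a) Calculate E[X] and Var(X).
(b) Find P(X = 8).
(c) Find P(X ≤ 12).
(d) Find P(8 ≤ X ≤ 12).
(a) E[X] = 10.5400, Var(X) = 10.5400
(b) P(X = 8) = 0.099940
(c) P(X ≤ 12) = 0.737823
(d) P(8 ≤ X ≤ 12) = 0.562367

We have X ~ Poisson(λ=10.54).

(a) Moments:
E[X] = 10.5400
Var(X) = 10.5400
σ = √Var(X) = 3.2465

(b) Point probability using PMF:
P(X = 8) = 0.099940

(c) Cumulative probability using CDF:
P(X ≤ 12) = F(12) = 0.737823

(d) Range probability:
P(8 ≤ X ≤ 12) = P(X ≤ 12) - P(X ≤ 7)
                   = F(12) - F(7)
                   = 0.737823 - 0.175456
                   = 0.562367

This means approximately 56.2% of outcomes fall in the interval [8, 12].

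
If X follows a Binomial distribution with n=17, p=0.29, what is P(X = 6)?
0.170141

We have X ~ Binomial(n=17, p=0.29).

For a Binomial distribution, the PMF gives us the probability of each outcome.

Using the PMF formula:
P(X = 6) = 0.170141

Rounded to 4 decimal places: 0.1701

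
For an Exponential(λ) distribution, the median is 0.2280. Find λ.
λ = 3.0401

For X ~ Exponential(λ), the CDF is F(x) = 1 - e^(-λx).
The median m satisfies F(m) = 0.5:
1 - e^(-λm) = 0.5
e^(-λm) = 0.5
λm = ln(2)
m = ln(2) / λ

Given m = 0.2280:
λ = ln(2) / 0.2280 = 0.693147 / 0.2280 = 3.0401

Verification: ln(2) / 3.0401 = 0.2280 ✓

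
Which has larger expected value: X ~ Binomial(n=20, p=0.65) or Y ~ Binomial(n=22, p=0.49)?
X has larger mean (13.0000 > 10.7800)

Compute the expected value for each distribution:

X ~ Binomial(n=20, p=0.65):
E[X] = 13.0000

Y ~ Binomial(n=22, p=0.49):
E[Y] = 10.7800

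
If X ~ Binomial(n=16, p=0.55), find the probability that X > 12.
0.028125

We have X ~ Binomial(n=16, p=0.55).

P(X > 12) = 1 - P(X ≤ 12)
                = 1 - F(12)
                = 1 - 0.971875
                = 0.028125

So there's approximately a 2.8% chance that X exceeds 12.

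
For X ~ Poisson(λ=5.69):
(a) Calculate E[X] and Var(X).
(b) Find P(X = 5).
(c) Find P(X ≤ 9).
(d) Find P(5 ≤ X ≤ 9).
(a) E[X] = 5.6900, Var(X) = 5.6900
(b) P(X = 5) = 0.167975
(c) P(X ≤ 9) = 0.935766
(d) P(5 ≤ X ≤ 9) = 0.607078

We have X ~ Poisson(λ=5.69).

(a) Moments:
E[X] = 5.6900
Var(X) = 5.6900
σ = √Var(X) = 2.3854

(b) Point probability using PMF:
P(X = 5) = 0.167975

(c) Cumulative probability using CDF:
P(X ≤ 9) = F(9) = 0.935766

(d) Range probability:
P(5 ≤ X ≤ 9) = P(X ≤ 9) - P(X ≤ 4)
                   = F(9) - F(4)
                   = 0.935766 - 0.328689
                   = 0.607078

This means approximately 60.7% of outcomes fall in the interval [5, 9].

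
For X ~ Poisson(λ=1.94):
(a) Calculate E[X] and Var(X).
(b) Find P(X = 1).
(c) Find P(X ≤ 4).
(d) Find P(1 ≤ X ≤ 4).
(a) E[X] = 1.9400, Var(X) = 1.9400
(b) P(X = 1) = 0.278786
(c) P(X ≤ 4) = 0.952598
(d) P(1 ≤ X ≤ 4) = 0.808894

We have X ~ Poisson(λ=1.94).

(a) Moments:
E[X] = 1.9400
Var(X) = 1.9400
σ = √Var(X) = 1.3928

(b) Point probability using PMF:
P(X = 1) = 0.278786

(c) Cumulative probability using CDF:
P(X ≤ 4) = F(4) = 0.952598

(d) Range probability:
P(1 ≤ X ≤ 4) = P(X ≤ 4) - P(X ≤ 0)
                   = F(4) - F(0)
                   = 0.952598 - 0.143704
                   = 0.808894

This means approximately 80.9% of outcomes fall in the interval [1, 4].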